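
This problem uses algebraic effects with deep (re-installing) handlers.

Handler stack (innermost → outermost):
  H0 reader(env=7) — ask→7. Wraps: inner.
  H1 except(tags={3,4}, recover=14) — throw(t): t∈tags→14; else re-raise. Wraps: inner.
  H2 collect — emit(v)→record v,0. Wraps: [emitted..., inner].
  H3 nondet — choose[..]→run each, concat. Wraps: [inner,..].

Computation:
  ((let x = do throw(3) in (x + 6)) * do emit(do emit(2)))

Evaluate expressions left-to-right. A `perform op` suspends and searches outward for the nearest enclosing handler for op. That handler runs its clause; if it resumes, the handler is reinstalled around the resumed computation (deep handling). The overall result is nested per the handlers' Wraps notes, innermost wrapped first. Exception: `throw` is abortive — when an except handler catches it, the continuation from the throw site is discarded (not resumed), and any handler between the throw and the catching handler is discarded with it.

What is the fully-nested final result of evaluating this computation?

Answer: [[14]]

Working:
throw(3) @ H1 caught ⇒ 14
H2 returns [14]
H3 returns [[14]]
= [[14]]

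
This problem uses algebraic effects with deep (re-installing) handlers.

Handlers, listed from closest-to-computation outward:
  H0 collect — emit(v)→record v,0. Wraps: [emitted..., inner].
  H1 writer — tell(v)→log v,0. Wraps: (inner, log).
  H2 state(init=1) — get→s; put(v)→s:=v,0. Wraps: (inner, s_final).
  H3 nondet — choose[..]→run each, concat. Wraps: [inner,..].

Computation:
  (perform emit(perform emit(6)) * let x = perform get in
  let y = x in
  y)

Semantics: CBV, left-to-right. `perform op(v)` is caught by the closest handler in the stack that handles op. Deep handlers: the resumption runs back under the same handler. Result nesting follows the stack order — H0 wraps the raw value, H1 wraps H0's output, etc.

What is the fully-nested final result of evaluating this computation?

Working:
emit(6) @ H0 ⇒ out+=6
emit(0) @ H0 ⇒ out+=0
get @ H2 ⇒ 1
H0 returns [6, 0, 0]
H1 returns ([6, 0, 0], ())
H2 returns (([6, 0, 0], ()), 1)
H3 returns [(([6, 0, 0], ()), 1)]
= [(([6, 0, 0], ()), 1)]

Answer: [(([6, 0, 0], ()), 1)]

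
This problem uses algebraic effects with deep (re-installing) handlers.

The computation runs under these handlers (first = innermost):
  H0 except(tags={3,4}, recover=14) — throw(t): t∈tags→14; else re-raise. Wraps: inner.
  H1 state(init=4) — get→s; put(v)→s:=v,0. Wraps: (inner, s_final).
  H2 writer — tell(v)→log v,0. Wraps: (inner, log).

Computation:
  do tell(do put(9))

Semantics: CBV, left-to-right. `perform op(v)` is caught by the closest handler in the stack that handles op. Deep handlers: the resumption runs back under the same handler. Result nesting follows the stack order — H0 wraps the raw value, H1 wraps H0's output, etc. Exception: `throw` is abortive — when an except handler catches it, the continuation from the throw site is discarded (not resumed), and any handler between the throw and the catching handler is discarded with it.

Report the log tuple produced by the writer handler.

Answer: (0)

Evaluation trace:
put(9) @ H1 ⇒ s:=9
tell(0) @ H2 ⇒ log+=0
H0 returns 0
H1 returns (0, 9)
H2 returns ((0, 9), (0))
= ((0, 9), (0))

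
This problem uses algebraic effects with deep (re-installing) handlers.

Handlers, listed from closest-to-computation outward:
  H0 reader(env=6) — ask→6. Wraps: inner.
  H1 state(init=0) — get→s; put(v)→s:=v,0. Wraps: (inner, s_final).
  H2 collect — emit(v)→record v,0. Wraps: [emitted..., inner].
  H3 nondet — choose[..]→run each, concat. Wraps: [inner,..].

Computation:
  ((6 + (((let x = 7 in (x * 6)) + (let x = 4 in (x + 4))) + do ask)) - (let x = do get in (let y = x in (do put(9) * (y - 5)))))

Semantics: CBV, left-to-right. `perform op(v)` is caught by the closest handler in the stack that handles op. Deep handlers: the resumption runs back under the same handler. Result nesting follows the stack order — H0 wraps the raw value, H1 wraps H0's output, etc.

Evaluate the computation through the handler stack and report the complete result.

Answer: [[(62, 9)]]

Evaluation trace:
ask @ H0 ⇒ 6
get @ H1 ⇒ 0
put(9) @ H1 ⇒ s:=9
H0 returns 62
H1 returns (62, 9)
H2 returns [(62, 9)]
H3 returns [[(62, 9)]]
= [[(62, 9)]]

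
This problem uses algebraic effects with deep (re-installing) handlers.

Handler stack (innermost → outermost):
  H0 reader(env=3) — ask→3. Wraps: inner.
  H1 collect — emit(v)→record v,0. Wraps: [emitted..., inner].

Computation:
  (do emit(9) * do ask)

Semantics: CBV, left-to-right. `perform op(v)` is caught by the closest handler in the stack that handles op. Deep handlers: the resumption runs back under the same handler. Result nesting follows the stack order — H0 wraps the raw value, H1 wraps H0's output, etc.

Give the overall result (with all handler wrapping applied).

Evaluation trace:
emit(9) @ H1 ⇒ out+=9
ask @ H0 ⇒ 3
H0 returns 0
H1 returns [9, 0]
= [9, 0]

Answer: [9, 0]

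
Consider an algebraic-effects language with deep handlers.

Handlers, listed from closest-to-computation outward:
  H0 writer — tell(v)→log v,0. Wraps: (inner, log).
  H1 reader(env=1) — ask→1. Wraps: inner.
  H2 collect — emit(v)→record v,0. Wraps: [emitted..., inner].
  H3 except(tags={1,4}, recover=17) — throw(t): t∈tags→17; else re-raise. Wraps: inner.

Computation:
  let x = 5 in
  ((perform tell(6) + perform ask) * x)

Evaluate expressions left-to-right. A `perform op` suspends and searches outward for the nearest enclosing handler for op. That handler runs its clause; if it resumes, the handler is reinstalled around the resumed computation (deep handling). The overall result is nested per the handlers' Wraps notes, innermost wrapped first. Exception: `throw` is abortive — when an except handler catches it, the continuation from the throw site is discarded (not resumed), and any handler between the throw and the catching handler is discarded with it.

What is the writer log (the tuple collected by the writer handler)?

Answer: (6)

Working:
tell(6) @ H0 ⇒ log+=6
ask @ H1 ⇒ 1
H0 returns (5, (6))
H1 returns (5, (6))
H2 returns [(5, (6))]
H3 returns [(5, (6))]
= [(5, (6))]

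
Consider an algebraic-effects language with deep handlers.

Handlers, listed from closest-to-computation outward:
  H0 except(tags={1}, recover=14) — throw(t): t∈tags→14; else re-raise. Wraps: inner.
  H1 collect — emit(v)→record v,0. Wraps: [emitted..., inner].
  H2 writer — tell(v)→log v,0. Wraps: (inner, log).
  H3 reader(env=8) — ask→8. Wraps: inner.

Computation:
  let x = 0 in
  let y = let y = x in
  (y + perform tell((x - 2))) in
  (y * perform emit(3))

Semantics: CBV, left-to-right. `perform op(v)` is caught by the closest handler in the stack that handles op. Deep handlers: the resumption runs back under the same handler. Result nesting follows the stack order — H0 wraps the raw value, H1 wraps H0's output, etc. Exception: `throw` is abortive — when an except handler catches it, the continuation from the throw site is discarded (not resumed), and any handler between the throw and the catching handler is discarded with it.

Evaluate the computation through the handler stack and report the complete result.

Answer: ([3, 0], (-2))

Evaluation trace:
tell(-2) @ H2 ⇒ log+=-2
emit(3) @ H1 ⇒ out+=3
H0 returns 0
H1 returns [3, 0]
H2 returns ([3, 0], (-2))
H3 returns ([3, 0], (-2))
= ([3, 0], (-2))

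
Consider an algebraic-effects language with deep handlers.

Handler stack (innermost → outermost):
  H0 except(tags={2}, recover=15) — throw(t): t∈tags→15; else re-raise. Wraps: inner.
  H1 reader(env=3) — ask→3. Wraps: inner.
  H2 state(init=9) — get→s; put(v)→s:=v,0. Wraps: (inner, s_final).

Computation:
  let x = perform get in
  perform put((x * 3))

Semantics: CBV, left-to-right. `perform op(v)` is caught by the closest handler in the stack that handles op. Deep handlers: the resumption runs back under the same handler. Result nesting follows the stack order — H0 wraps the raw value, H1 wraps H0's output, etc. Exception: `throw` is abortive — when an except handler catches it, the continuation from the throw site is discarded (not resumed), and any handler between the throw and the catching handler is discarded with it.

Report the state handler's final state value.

Answer: 27

Step-by-step:
get @ H2 ⇒ 9
put(27) @ H2 ⇒ s:=27
H0 returns 0
H1 returns 0
H2 returns (0, 27)
= (0, 27)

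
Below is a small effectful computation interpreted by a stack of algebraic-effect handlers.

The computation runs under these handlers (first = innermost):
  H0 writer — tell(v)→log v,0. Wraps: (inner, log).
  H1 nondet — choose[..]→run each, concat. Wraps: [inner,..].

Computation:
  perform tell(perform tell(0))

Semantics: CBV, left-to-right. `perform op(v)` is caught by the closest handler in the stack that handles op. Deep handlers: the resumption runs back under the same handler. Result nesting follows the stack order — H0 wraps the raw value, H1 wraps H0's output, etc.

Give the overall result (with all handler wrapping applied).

Working:
tell(0) @ H0 ⇒ log+=0
tell(0) @ H0 ⇒ log+=0
H0 returns (0, (0, 0))
H1 returns [(0, (0, 0))]
= [(0, (0, 0))]

Answer: [(0, (0, 0))]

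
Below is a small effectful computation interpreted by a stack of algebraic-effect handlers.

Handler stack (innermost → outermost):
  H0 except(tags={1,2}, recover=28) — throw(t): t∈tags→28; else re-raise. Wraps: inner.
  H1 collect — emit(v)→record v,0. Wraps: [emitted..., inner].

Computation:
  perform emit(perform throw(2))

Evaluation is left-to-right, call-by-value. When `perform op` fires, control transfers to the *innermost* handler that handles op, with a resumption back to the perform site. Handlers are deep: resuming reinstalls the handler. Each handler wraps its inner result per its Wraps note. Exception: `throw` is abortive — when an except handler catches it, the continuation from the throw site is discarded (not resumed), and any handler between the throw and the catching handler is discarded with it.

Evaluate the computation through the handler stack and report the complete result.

Working:
throw(2) @ H0 caught ⇒ 28
H1 returns [28]
= [28]

Answer: [28]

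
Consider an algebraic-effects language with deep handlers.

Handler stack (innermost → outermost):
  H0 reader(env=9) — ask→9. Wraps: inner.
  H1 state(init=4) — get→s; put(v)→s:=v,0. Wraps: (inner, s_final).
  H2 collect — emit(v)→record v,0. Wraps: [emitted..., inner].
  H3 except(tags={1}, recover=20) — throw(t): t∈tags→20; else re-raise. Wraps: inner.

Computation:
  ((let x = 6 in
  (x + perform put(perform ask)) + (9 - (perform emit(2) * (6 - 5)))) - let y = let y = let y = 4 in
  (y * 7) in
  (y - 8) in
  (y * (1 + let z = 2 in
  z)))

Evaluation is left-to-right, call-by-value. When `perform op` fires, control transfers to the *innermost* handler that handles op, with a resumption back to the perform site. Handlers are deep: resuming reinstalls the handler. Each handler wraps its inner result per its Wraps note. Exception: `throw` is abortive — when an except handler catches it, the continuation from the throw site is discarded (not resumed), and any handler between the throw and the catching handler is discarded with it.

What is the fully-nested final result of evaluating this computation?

Step-by-step:
ask @ H0 ⇒ 9
put(9) @ H1 ⇒ s:=9
emit(2) @ H2 ⇒ out+=2
H0 returns -45
H1 returns (-45, 9)
H2 returns [2, (-45, 9)]
H3 returns [2, (-45, 9)]
= [2, (-45, 9)]

Answer: [2, (-45, 9)]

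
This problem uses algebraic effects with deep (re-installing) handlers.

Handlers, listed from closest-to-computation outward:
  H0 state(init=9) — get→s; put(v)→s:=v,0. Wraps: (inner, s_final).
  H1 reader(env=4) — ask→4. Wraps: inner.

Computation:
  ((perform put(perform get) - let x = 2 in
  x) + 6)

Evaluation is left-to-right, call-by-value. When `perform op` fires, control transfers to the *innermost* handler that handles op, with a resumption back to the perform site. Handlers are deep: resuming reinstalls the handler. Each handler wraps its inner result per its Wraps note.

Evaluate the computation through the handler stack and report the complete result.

Working:
get @ H0 ⇒ 9
put(9) @ H0 ⇒ s:=9
H0 returns (4, 9)
H1 returns (4, 9)
= (4, 9)

Answer: (4, 9)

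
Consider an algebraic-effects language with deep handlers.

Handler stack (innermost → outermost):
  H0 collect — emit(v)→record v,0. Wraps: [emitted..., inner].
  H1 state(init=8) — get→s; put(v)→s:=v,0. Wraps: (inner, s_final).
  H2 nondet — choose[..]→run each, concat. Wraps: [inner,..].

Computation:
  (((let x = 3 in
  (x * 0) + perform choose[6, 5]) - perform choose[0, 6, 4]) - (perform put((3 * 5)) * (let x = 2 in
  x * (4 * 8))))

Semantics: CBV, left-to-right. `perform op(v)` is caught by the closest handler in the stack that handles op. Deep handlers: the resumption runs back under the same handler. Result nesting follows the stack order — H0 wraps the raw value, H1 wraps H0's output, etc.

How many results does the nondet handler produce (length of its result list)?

Answer: 6

Working:
choose[6, 5] @ H2
  branch[0] choose=6:
    choose[0, 6, 4] @ H2
      branch[0] choose=0:
        put(15) @ H1 ⇒ s:=15
        H0 returns [6]
        H1 returns ([6], 15)
        H2 returns [([6], 15)]
      branch[1] choose=6:
        put(15) @ H1 ⇒ s:=15
        H0 returns [0]
        H1 returns ([0], 15)
        H2 returns [([0], 15)]
      branch[2] choose=4:
        put(15) @ H1 ⇒ s:=15
        H0 returns [2]
        H1 returns ([2], 15)
        H2 returns [([2], 15)]
  branch[1] choose=5:
    choose[0, 6, 4] @ H2
      branch[0] choose=0:
        put(15) @ H1 ⇒ s:=15
        H0 returns [5]
        H1 returns ([5], 15)
        H2 returns [([5], 15)]
      branch[1] choose=6:
        put(15) @ H1 ⇒ s:=15
        H0 returns [-1]
        H1 returns ([-1], 15)
        H2 returns [([-1], 15)]
      branch[2] choose=4:
        put(15) @ H1 ⇒ s:=15
        H0 returns [1]
        H1 returns ([1], 15)
        H2 returns [([1], 15)]
= [([6], 15), ([0], 15), ([2], 15), ([5], 15), ([-1], 15), ([1], 15)]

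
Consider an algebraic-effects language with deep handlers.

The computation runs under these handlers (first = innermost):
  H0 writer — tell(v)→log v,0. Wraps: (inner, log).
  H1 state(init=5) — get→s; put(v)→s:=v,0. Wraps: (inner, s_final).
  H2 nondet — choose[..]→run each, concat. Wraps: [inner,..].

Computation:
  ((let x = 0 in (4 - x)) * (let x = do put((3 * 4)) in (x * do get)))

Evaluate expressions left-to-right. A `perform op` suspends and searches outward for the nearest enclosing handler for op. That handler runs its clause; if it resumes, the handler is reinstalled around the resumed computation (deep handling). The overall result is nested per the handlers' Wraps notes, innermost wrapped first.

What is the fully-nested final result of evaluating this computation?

Answer: [((0, ()), 12)]

Step-by-step:
put(12) @ H1 ⇒ s:=12
get @ H1 ⇒ 12
H0 returns (0, ())
H1 returns ((0, ()), 12)
H2 returns [((0, ()), 12)]
= [((0, ()), 12)]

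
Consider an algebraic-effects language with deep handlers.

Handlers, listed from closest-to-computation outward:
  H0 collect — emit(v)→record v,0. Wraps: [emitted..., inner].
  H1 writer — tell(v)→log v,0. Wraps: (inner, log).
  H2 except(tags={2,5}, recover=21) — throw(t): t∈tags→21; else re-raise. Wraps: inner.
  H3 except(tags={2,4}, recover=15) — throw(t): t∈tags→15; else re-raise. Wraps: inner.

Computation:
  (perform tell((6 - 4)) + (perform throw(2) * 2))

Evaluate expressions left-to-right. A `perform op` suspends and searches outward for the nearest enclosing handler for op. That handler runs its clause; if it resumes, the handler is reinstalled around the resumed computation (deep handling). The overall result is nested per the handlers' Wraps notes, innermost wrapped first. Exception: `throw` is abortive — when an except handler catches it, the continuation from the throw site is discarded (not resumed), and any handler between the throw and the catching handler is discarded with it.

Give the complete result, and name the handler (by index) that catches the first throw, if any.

Working:
tell(2) @ H1 ⇒ log+=2
throw(2) @ H2 caught ⇒ 21
H3 returns 21
= 21

Answer: 21 ; first throw caught by: H2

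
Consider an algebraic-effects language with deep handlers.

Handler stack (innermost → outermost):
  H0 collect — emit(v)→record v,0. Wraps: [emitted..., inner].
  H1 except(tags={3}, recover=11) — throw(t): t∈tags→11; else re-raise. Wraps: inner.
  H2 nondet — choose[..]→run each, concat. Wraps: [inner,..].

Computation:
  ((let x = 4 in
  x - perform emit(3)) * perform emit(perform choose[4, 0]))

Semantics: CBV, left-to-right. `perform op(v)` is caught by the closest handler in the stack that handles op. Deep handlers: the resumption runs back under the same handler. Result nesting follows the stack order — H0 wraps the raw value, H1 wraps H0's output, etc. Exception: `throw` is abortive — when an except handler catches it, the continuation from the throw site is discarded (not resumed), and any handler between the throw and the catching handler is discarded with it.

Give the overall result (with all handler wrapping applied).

Evaluation trace:
emit(3) @ H0 ⇒ out+=3
choose[4, 0] @ H2
  branch[0] choose=4:
    emit(4) @ H0 ⇒ out+=4
    H0 returns [3, 4, 0]
    H1 returns [3, 4, 0]
    H2 returns [[3, 4, 0]]
  branch[1] choose=0:
    emit(0) @ H0 ⇒ out+=0
    H0 returns [3, 0, 0]
    H1 returns [3, 0, 0]
    H2 returns [[3, 0, 0]]
= [[3, 4, 0], [3, 0, 0]]

Answer: [[3, 4, 0], [3, 0, 0]]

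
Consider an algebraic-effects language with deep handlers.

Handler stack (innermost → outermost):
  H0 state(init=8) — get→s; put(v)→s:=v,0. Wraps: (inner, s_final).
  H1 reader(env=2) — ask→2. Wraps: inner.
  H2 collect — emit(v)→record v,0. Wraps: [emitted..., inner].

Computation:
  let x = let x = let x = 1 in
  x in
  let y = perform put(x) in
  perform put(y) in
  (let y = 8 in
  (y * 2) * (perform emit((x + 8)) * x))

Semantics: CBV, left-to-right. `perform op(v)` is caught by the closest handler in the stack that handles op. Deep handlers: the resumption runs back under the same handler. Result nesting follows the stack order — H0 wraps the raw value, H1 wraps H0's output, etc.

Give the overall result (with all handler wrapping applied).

Answer: [8, (0, 0)]

Working:
put(1) @ H0 ⇒ s:=1
put(0) @ H0 ⇒ s:=0
emit(8) @ H2 ⇒ out+=8
H0 returns (0, 0)
H1 returns (0, 0)
H2 returns [8, (0, 0)]
= [8, (0, 0)]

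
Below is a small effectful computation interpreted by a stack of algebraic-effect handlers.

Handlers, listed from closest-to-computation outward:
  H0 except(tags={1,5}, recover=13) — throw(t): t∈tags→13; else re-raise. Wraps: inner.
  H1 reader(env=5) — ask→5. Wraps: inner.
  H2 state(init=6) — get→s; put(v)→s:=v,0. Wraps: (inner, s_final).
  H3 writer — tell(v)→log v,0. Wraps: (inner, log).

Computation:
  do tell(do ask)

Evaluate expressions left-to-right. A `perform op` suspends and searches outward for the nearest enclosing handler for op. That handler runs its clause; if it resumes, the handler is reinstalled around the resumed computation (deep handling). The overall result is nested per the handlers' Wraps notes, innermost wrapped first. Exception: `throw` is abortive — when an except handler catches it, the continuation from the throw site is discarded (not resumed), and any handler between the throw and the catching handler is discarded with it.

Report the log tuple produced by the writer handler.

Answer: (5)

Step-by-step:
ask @ H1 ⇒ 5
tell(5) @ H3 ⇒ log+=5
H0 returns 0
H1 returns 0
H2 returns (0, 6)
H3 returns ((0, 6), (5))
= ((0, 6), (5))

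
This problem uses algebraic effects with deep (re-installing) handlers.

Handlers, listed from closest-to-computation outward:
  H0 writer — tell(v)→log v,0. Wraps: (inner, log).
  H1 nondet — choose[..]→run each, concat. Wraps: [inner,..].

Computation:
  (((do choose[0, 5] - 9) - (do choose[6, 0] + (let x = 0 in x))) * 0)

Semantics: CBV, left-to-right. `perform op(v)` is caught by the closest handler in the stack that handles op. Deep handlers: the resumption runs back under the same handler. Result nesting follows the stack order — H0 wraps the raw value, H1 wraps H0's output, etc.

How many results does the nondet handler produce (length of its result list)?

Evaluation trace:
choose[0, 5] @ H1
  branch[0] choose=0:
    choose[6, 0] @ H1
      branch[0] choose=6:
        H0 returns (0, ())
        H1 returns [(0, ())]
      branch[1] choose=0:
        H0 returns (0, ())
        H1 returns [(0, ())]
  branch[1] choose=5:
    choose[6, 0] @ H1
      branch[0] choose=6:
        H0 returns (0, ())
        H1 returns [(0, ())]
      branch[1] choose=0:
        H0 returns (0, ())
        H1 returns [(0, ())]
= [(0, ()), (0, ()), (0, ()), (0, ())]

Answer: 4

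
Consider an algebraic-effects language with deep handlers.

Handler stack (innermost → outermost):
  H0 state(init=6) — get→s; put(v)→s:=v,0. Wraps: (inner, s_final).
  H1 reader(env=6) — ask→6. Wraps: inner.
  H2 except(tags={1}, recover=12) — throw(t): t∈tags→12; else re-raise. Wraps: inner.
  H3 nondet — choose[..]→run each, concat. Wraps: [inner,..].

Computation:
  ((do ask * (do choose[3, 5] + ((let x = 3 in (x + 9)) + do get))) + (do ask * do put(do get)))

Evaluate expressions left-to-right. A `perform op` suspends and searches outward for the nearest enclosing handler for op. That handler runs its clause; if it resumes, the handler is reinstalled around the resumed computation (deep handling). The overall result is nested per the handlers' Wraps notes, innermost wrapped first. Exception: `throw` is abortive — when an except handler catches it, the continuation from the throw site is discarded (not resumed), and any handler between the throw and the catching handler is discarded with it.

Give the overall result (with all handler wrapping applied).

Working:
ask @ H1 ⇒ 6
choose[3, 5] @ H3
  branch[0] choose=3:
    get @ H0 ⇒ 6
    ask @ H1 ⇒ 6
    get @ H0 ⇒ 6
    put(6) @ H0 ⇒ s:=6
    H0 returns (126, 6)
    H1 returns (126, 6)
    H2 returns (126, 6)
    H3 returns [(126, 6)]
  branch[1] choose=5:
    get @ H0 ⇒ 6
    ask @ H1 ⇒ 6
    get @ H0 ⇒ 6
    put(6) @ H0 ⇒ s:=6
    H0 returns (138, 6)
    H1 returns (138, 6)
    H2 returns (138, 6)
    H3 returns [(138, 6)]
= [(126, 6), (138, 6)]

Answer: [(126, 6), (138, 6)]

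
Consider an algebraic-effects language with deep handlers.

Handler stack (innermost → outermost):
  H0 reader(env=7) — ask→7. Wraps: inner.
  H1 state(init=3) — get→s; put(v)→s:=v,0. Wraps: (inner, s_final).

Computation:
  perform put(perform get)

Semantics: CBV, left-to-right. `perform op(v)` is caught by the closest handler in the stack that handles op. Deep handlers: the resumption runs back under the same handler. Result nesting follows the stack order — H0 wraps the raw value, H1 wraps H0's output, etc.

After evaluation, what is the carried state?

Working:
get @ H1 ⇒ 3
put(3) @ H1 ⇒ s:=3
H0 returns 0
H1 returns (0, 3)
= (0, 3)

Answer: 3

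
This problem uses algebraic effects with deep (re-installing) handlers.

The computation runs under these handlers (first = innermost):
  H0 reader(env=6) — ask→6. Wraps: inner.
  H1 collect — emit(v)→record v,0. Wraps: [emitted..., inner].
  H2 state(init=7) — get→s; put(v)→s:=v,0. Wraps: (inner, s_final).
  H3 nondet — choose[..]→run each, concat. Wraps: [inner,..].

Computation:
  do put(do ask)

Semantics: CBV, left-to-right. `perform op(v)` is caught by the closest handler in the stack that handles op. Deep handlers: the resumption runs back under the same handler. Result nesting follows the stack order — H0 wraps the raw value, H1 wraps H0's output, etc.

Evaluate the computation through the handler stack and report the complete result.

Step-by-step:
ask @ H0 ⇒ 6
put(6) @ H2 ⇒ s:=6
H0 returns 0
H1 returns [0]
H2 returns ([0], 6)
H3 returns [([0], 6)]
= [([0], 6)]

Answer: [([0], 6)]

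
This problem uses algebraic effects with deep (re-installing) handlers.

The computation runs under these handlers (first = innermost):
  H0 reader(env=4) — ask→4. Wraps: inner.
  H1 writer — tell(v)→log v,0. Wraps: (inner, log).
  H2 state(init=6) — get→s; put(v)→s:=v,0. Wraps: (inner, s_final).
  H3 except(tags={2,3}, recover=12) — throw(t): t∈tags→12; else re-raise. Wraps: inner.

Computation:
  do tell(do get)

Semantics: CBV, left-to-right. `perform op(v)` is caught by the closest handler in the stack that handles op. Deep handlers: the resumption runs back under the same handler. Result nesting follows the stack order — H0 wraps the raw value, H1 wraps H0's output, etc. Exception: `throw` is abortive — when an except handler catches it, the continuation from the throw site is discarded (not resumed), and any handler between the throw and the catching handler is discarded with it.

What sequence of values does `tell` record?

Answer: (6)

Step-by-step:
get @ H2 ⇒ 6
tell(6) @ H1 ⇒ log+=6
H0 returns 0
H1 returns (0, (6))
H2 returns ((0, (6)), 6)
H3 returns ((0, (6)), 6)
= ((0, (6)), 6)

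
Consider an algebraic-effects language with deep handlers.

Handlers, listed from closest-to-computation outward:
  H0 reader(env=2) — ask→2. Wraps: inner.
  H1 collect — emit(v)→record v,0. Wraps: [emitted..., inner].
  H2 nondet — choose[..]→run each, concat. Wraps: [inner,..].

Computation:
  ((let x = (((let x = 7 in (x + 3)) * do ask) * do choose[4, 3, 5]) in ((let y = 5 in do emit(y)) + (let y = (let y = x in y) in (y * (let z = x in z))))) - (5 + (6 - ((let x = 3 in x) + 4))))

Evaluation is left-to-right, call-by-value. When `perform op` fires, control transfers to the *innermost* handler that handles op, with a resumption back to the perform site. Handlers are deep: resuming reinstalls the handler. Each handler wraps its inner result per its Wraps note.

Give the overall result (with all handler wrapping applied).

Answer: [[5, 6396], [5, 3596], [5, 9996]]

Working:
ask @ H0 ⇒ 2
choose[4, 3, 5] @ H2
  branch[0] choose=4:
    emit(5) @ H1 ⇒ out+=5
    H0 returns 6396
    H1 returns [5, 6396]
    H2 returns [[5, 6396]]
  branch[1] choose=3:
    emit(5) @ H1 ⇒ out+=5
    H0 returns 3596
    H1 returns [5, 3596]
    H2 returns [[5, 3596]]
  branch[2] choose=5:
    emit(5) @ H1 ⇒ out+=5
    H0 returns 9996
    H1 returns [5, 9996]
    H2 returns [[5, 9996]]
= [[5, 6396], [5, 3596], [5, 9996]]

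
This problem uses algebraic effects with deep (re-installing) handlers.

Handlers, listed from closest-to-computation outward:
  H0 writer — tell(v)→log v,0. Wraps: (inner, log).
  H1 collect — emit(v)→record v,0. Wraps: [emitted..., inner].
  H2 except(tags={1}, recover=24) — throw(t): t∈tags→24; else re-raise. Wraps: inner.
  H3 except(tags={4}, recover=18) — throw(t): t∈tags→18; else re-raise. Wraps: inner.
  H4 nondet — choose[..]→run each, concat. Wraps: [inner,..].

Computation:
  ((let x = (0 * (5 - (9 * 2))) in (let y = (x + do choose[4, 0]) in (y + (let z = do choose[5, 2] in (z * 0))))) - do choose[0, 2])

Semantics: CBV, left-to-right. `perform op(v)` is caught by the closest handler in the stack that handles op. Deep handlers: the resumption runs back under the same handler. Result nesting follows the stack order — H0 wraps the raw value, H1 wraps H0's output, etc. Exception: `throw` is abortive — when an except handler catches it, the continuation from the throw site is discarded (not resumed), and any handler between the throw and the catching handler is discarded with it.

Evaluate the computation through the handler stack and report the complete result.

Answer: [[(4, ())], [(2, ())], [(4, ())], [(2, ())], [(0, ())], [(-2, ())], [(0, ())], [(-2, ())]]

Working:
choose[4, 0] @ H4
  branch[0] choose=4:
    choose[5, 2] @ H4
      branch[0] choose=5:
        choose[0, 2] @ H4
          branch[0] choose=0:
            H0 returns (4, ())
            H1 returns [(4, ())]
            H2 returns [(4, ())]
            H3 returns [(4, ())]
            H4 returns [[(4, ())]]
          branch[1] choose=2:
            H0 returns (2, ())
            H1 returns [(2, ())]
            H2 returns [(2, ())]
            H3 returns [(2, ())]
            H4 returns [[(2, ())]]
      branch[1] choose=2:
        choose[0, 2] @ H4
          branch[0] choose=0:
            H0 returns (4, ())
            H1 returns [(4, ())]
            H2 returns [(4, ())]
            H3 returns [(4, ())]
            H4 returns [[(4, ())]]
          branch[1] choose=2:
            H0 returns (2, ())
            H1 returns [(2, ())]
            H2 returns [(2, ())]
            H3 returns [(2, ())]
            H4 returns [[(2, ())]]
  branch[1] choose=0:
    choose[5, 2] @ H4
      branch[0] choose=5:
        choose[0, 2] @ H4
          branch[0] choose=0:
            H0 returns (0, ())
            H1 returns [(0, ())]
            H2 returns [(0, ())]
            H3 returns [(0, ())]
            H4 returns [[(0, ())]]
          branch[1] choose=2:
            H0 returns (-2, ())
            H1 returns [(-2, ())]
            H2 returns [(-2, ())]
            H3 returns [(-2, ())]
            H4 returns [[(-2, ())]]
      branch[1] choose=2:
        choose[0, 2] @ H4
          branch[0] choose=0:
            H0 returns (0, ())
            H1 returns [(0, ())]
            H2 returns [(0, ())]
            H3 returns [(0, ())]
            H4 returns [[(0, ())]]
          branch[1] choose=2:
            H0 returns (-2, ())
            H1 returns [(-2, ())]
            H2 returns [(-2, ())]
            H3 returns [(-2, ())]
            H4 returns [[(-2, ())]]
= [[(4, ())], [(2, ())], [(4, ())], [(2, ())], [(0, ())], [(-2, ())], [(0, ())], [(-2, ())]]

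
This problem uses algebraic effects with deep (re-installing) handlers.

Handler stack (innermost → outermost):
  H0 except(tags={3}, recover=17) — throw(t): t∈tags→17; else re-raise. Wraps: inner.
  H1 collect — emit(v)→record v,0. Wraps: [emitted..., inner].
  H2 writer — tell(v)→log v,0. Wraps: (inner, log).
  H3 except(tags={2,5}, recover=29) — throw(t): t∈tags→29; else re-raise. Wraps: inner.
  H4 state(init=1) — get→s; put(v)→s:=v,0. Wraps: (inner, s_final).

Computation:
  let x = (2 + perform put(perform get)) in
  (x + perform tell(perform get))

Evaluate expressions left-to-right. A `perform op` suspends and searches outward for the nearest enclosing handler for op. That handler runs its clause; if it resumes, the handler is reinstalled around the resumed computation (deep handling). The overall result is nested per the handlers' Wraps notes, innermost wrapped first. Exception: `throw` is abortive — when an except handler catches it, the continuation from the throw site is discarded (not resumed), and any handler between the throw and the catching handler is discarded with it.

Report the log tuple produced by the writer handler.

Answer: (1)

Step-by-step:
get @ H4 ⇒ 1
put(1) @ H4 ⇒ s:=1
get @ H4 ⇒ 1
tell(1) @ H2 ⇒ log+=1
H0 returns 2
H1 returns [2]
H2 returns ([2], (1))
H3 returns ([2], (1))
H4 returns (([2], (1)), 1)
= (([2], (1)), 1)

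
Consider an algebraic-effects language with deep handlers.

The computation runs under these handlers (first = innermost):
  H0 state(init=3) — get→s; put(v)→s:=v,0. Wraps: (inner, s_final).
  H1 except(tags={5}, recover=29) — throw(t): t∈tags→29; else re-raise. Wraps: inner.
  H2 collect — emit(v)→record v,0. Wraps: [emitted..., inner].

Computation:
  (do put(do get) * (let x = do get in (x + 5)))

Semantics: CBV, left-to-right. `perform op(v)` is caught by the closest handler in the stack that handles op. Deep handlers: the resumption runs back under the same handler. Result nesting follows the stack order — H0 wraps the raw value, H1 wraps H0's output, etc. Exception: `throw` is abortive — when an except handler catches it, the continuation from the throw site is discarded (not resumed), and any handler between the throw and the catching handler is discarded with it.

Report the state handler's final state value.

Evaluation trace:
get @ H0 ⇒ 3
put(3) @ H0 ⇒ s:=3
get @ H0 ⇒ 3
H0 returns (0, 3)
H1 returns (0, 3)
H2 returns [(0, 3)]
= [(0, 3)]

Answer: 3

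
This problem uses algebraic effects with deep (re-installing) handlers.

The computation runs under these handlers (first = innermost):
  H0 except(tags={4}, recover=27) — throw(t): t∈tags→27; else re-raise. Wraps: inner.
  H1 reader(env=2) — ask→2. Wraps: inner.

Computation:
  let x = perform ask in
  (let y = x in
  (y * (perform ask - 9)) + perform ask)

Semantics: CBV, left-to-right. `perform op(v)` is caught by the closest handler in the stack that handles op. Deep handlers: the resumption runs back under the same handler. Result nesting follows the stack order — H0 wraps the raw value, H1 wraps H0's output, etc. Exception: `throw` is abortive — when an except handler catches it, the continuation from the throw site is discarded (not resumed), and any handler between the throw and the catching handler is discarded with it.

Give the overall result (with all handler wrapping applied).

Working:
ask @ H1 ⇒ 2
ask @ H1 ⇒ 2
ask @ H1 ⇒ 2
H0 returns -12
H1 returns -12
= -12

Answer: -12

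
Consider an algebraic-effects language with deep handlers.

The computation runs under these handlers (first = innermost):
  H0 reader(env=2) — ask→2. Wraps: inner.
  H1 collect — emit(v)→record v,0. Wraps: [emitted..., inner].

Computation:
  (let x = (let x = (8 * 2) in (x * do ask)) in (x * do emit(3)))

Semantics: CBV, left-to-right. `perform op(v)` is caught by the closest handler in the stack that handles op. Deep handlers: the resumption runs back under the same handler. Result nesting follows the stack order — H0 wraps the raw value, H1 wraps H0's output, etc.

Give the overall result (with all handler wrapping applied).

Answer: [3, 0]

Working:
ask @ H0 ⇒ 2
emit(3) @ H1 ⇒ out+=3
H0 returns 0
H1 returns [3, 0]
= [3, 0]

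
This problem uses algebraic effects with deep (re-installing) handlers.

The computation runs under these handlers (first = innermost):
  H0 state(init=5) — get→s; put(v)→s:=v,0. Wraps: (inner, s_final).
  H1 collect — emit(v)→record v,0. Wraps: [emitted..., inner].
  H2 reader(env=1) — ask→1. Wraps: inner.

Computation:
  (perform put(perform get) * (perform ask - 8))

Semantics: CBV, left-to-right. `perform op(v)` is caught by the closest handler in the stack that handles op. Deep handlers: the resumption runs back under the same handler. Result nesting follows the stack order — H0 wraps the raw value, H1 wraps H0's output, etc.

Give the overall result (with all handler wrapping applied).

Evaluation trace:
get @ H0 ⇒ 5
put(5) @ H0 ⇒ s:=5
ask @ H2 ⇒ 1
H0 returns (0, 5)
H1 returns [(0, 5)]
H2 returns [(0, 5)]
= [(0, 5)]

Answer: [(0, 5)]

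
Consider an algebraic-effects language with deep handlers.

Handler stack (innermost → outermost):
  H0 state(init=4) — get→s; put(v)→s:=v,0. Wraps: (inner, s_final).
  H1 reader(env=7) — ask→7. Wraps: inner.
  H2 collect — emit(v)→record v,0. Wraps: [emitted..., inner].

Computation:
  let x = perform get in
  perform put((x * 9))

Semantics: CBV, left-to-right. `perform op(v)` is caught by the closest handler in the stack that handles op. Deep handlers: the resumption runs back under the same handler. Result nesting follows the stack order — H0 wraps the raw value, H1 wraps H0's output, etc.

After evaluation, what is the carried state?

Evaluation trace:
get @ H0 ⇒ 4
put(36) @ H0 ⇒ s:=36
H0 returns (0, 36)
H1 returns (0, 36)
H2 returns [(0, 36)]
= [(0, 36)]

Answer: 36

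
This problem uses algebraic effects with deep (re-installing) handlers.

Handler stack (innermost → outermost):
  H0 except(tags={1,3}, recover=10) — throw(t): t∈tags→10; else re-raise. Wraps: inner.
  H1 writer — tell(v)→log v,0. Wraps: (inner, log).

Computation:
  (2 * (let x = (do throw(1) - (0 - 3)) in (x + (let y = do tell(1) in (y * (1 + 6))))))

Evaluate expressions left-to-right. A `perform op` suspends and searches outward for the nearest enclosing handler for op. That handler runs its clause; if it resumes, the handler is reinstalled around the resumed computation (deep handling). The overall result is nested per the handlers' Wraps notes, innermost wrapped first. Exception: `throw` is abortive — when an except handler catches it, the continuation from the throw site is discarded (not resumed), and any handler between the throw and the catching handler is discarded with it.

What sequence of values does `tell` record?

Evaluation trace:
throw(1) @ H0 caught ⇒ 10
H1 returns (10, ())
= (10, ())

Answer: ()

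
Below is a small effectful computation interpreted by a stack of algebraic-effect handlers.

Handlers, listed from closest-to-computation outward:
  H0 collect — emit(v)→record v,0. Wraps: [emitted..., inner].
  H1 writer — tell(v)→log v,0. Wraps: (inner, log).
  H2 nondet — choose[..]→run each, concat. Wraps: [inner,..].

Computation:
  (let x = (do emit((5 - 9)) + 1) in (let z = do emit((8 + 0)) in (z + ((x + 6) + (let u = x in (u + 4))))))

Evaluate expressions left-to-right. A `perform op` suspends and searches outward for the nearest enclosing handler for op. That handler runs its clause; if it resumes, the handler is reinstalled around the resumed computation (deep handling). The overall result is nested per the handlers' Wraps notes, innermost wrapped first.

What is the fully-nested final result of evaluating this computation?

Answer: [([-4, 8, 12], ())]

Working:
emit(-4) @ H0 ⇒ out+=-4
emit(8) @ H0 ⇒ out+=8
H0 returns [-4, 8, 12]
H1 returns ([-4, 8, 12], ())
H2 returns [([-4, 8, 12], ())]
= [([-4, 8, 12], ())]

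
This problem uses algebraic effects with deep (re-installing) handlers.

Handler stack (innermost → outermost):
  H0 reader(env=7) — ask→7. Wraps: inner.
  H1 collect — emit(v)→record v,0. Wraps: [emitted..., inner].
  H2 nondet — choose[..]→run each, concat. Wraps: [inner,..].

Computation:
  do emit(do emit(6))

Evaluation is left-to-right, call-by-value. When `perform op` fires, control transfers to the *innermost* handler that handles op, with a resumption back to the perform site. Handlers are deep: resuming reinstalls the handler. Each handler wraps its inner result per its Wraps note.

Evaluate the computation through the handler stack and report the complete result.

Step-by-step:
emit(6) @ H1 ⇒ out+=6
emit(0) @ H1 ⇒ out+=0
H0 returns 0
H1 returns [6, 0, 0]
H2 returns [[6, 0, 0]]
= [[6, 0, 0]]

Answer: [[6, 0, 0]]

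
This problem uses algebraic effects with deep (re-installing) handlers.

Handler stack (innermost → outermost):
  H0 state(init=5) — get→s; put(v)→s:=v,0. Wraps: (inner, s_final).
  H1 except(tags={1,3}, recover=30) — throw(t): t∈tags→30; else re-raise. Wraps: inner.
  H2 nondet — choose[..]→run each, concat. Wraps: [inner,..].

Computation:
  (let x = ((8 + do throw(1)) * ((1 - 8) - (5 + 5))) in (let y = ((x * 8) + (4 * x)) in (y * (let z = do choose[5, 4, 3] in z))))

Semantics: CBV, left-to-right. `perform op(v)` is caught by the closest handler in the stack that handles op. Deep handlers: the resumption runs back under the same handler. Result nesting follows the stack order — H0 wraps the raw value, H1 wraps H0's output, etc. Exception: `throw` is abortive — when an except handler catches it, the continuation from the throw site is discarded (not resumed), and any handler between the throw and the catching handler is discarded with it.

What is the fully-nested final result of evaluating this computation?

Step-by-step:
throw(1) @ H1 caught ⇒ 30
H2 returns [30]
= [30]

Answer: [30]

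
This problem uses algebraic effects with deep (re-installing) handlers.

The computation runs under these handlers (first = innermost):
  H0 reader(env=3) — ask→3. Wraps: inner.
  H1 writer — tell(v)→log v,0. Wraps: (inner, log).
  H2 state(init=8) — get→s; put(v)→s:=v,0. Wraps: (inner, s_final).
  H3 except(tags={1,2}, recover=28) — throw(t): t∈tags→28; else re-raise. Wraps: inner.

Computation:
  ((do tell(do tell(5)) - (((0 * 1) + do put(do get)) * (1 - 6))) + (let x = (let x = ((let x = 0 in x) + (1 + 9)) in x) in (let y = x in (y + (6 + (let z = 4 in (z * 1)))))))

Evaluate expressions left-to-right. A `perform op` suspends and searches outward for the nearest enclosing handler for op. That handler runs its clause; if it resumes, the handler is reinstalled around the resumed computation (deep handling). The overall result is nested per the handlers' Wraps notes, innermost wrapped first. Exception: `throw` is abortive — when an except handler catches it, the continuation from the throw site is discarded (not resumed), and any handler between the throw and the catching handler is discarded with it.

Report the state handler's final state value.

Answer: 8

Working:
tell(5) @ H1 ⇒ log+=5
tell(0) @ H1 ⇒ log+=0
get @ H2 ⇒ 8
put(8) @ H2 ⇒ s:=8
H0 returns 20
H1 returns (20, (5, 0))
H2 returns ((20, (5, 0)), 8)
H3 returns ((20, (5, 0)), 8)
= ((20, (5, 0)), 8)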